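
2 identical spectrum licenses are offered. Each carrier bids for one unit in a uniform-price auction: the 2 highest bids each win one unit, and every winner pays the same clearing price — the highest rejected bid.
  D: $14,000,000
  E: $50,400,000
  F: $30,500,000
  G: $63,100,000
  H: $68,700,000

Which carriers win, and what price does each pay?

Sorting: 68,700,000 (H), 63,100,000 (G), 50,400,000 (E), 30,500,000 (F), …
The 2 highest are H, G.
Clearing price = highest rejected bid = $50,400,000.

H, G; each pays $50,400,000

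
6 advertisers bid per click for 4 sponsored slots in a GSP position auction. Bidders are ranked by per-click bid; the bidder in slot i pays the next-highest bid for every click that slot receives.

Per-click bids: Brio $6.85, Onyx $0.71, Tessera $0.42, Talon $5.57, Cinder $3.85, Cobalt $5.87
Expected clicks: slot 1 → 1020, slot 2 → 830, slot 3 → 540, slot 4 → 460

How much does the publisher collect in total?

Total revenue: $13016.10

Ranked by bid: $6.85 (Brio) > $5.87 (Cobalt) > $5.57 (Talon) > $3.85 (Cinder) > $0.71 (Onyx) > …
Slot 1: Brio pays $5.87 × 1020 = $5987.40
Slot 2: Cobalt pays $5.57 × 830 = $4623.10
Slot 3: Talon pays $3.85 × 540 = $2079.00
Slot 4: Cinder pays $0.71 × 460 = $326.60
Total = $13016.10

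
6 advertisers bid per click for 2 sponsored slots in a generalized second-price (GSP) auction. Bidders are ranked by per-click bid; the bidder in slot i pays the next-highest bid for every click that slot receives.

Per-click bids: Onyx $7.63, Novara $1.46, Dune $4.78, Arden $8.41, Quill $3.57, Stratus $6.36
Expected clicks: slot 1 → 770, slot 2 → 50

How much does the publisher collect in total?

Total revenue: $6193.10

Per-click bids in order: $8.41 (Arden) > $7.63 (Onyx) > $6.36 (Stratus) > …
Slot 1: Arden pays $7.63 × 770 = $5875.10
Slot 2: Onyx pays $6.36 × 50 = $318.00
Total = $6193.10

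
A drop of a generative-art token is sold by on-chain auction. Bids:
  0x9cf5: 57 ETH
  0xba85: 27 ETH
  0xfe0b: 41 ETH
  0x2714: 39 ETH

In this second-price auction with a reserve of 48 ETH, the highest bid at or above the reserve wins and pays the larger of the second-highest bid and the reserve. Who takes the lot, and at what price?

Sorting bids: 57 (0x9cf5) > 41 (0xfe0b) > 39 (0x2714) > 27 (0xba85)
0x9cf5 has the top bid at or above the reserve (57 ETH).
Second-highest bid 41 ETH is below the reserve 48 ETH, so the reserve binds → payment 48 ETH.

0x9cf5 pays 48 ETH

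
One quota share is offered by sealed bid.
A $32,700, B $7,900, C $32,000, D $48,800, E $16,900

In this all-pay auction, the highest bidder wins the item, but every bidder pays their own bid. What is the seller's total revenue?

Bids in order: 48,800 (D) > 32,700 (A) > 32,000 (C) > 16,900 (E) > 7,900 (B)
Every bidder forfeits their bid regardless of winning.
Revenue = 32,700 + 7,900 + 32,000 + 48,800 + 16,900 = $138,300.

Total revenue: $138,300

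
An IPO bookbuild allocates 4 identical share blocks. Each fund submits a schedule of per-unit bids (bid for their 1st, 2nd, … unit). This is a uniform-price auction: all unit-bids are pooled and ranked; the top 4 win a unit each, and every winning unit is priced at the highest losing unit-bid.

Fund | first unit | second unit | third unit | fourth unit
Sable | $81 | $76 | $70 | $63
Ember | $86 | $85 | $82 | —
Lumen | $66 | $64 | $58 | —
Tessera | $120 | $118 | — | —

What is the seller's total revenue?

Total revenue: $328

Merging the schedules and taking the best 4: 120 (Tessera-1), 118 (Tessera-2), 86 (Ember-1), 85 (Ember-2)
Highest rejected unit-bid = $82.
Allocation: Ember 2, Tessera 2. Every unit priced at $82.
Revenue = 4 × 82 = $328.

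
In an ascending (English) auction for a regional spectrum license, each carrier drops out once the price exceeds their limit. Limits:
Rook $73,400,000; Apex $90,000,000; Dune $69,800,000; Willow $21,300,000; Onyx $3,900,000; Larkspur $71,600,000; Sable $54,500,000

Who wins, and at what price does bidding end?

Apex wins at $73,400,000

Limits ranked: 90,000,000 (Apex) > 73,400,000 (Rook) > 71,600,000 (Larkspur) > 69,800,000 (Dune) > 54,500,000 (Sable) > 21,300,000 (Willow) > …
Rook is the last rival to drop out, at $73,400,000; Apex remains and wins at that price.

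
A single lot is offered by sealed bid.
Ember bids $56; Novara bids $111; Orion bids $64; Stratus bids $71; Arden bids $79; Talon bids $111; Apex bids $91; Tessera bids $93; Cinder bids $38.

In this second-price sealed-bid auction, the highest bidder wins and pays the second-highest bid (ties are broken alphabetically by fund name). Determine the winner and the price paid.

Novara pays $111

Bids ranked: 111 (Novara) > 111 (Talon) > 93 (Tessera) > 91 (Apex) > 79 (Arden) > 71 (Stratus) > …
Tie at $111 → Novara wins by tie-break.
Second-price: Novara pays Talon's bid of $111.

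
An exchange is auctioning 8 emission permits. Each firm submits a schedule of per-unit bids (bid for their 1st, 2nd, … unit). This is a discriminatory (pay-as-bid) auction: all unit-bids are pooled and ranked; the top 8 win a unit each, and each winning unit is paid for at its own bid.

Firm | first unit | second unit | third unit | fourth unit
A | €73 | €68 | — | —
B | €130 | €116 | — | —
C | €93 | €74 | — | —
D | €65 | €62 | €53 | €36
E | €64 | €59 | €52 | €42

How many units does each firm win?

A 2, B 2, C 2, D 1, E 1

Pooled unit-bids ranked (top 8): 130 (B-1), 116 (B-2), 93 (C-1), 74 (C-2), 73 (A-1), 68 (A-2), 65 (D-1), 64 (E-1)
Next rejected bid: €62 (not a price — pay-as-bid).
Allocation: A 2, B 2, C 2, D 1, E 1.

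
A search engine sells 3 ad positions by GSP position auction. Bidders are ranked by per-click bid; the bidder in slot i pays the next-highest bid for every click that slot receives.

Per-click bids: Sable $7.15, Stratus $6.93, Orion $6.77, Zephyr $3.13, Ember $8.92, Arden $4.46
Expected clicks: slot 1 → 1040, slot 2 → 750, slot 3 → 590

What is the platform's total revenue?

Total revenue: $16627.80

Ranked by bid: $8.92 (Ember) > $7.15 (Sable) > $6.93 (Stratus) > $6.77 (Orion) > …
Slot 1: Ember pays $7.15 × 1040 = $7436.00
Slot 2: Sable pays $6.93 × 750 = $5197.50
Slot 3: Stratus pays $6.77 × 590 = $3994.30
Total = $16627.80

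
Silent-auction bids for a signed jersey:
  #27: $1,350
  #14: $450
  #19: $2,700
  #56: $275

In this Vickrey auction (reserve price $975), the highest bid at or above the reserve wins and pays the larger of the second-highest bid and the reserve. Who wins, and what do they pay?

#19 pays $1,350

Sorting bids: 2,700 (#19) > 1,350 (#27) > 450 (#14) > 275 (#56)
#19 has the top bid at or above the reserve ($2,700).
max(second-highest $1,350, reserve $975) = $1,350; the reserve does not bind.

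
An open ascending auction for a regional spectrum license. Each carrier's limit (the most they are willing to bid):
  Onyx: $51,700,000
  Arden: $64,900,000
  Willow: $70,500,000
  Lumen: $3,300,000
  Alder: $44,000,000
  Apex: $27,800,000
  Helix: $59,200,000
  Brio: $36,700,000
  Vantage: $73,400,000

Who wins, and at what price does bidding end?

Vantage wins at $70,500,000

Sorting limits: 73,400,000 (Vantage) > 70,500,000 (Willow) > 64,900,000 (Arden) > 59,200,000 (Helix) > 51,700,000 (Onyx) > 44,000,000 (Alder) > …
Once the price passes $70,500,000, only Vantage is left; the hammer falls at Willow's limit of $70,500,000.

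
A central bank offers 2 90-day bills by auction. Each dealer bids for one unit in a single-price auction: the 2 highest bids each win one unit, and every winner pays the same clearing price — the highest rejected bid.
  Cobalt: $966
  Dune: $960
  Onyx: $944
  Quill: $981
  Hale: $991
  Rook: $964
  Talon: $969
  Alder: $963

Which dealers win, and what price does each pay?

Sorting: 991 (Hale), 981 (Quill), 969 (Talon), 966 (Cobalt), …
The 2 highest are Hale, Quill.
Clearing price = highest rejected bid = $969.

Hale, Quill; each pays $969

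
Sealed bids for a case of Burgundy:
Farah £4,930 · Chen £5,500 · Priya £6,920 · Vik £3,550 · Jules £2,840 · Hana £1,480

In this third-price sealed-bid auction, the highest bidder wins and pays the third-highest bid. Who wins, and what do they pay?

Priya pays £4,930

Bids ranked: 6,920 (Priya) > 5,500 (Chen) > 4,930 (Farah) > 3,550 (Vik) > 2,840 (Jules) > 1,480 (Hana)
Priya wins; payment is bid #3 in the ranking = £4,930.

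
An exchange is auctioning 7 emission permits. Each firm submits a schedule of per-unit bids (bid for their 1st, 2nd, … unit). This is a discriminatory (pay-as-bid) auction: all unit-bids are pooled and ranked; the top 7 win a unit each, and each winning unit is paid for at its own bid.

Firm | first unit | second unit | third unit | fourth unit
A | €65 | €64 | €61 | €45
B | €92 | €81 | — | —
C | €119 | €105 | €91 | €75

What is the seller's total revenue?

All unit-bids, highest first — top 7: 119 (C-1), 105 (C-2), 92 (B-1), 91 (C-3), 81 (B-2), 75 (C-4), 65 (A-1)
Next rejected bid: €64 (not a price — pay-as-bid).
Each winning unit pays its own bid.
Revenue = 119 + 105 + 92 + 91 + 81 + 75 + 65 = €628.

Total revenue: €628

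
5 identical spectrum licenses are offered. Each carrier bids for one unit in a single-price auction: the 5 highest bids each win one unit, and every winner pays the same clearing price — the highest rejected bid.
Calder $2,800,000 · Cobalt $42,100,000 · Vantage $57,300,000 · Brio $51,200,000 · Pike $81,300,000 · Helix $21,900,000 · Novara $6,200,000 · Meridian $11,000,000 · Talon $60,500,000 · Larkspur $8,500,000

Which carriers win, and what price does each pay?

Pike, Talon, Vantage, Brio, Cobalt; each pays $21,900,000

Bids ranked high→low: 81,300,000 (Pike), 60,500,000 (Talon), 57,300,000 (Vantage), 51,200,000 (Brio), 42,100,000 (Cobalt), 21,900,000 (Helix), 11,000,000 (Meridian), …
Top 5: Pike, Talon, Vantage, Brio, Cobalt.
Clearing price = highest rejected bid = $21,900,000.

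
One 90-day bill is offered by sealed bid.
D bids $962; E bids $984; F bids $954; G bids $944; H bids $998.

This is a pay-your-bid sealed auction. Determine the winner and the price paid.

H pays $998

Rule: the highest bidder wins and pays their own bid.
Sorting bids: 998 (H) > 984 (E) > 962 (D) > 954 (F) > 944 (G)
First-price: H pays what they bid, $998.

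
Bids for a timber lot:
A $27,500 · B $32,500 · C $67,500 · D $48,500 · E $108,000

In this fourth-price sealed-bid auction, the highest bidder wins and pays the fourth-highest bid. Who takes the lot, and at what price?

E pays $32,500

Bids in order: 108,000 (E) > 67,500 (C) > 48,500 (D) > 32,500 (B) > 27,500 (A)
E is highest; pays the fourth-highest bid, $32,500.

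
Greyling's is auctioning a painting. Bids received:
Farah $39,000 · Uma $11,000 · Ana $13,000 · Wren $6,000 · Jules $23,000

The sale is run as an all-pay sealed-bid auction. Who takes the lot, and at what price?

Farah pays $39,000

Bids in order: 39,000 (Farah) > 23,000 (Jules) > 13,000 (Ana) > 11,000 (Uma) > 6,000 (Wren)
Farah wins with the top bid; all bids are sunk regardless.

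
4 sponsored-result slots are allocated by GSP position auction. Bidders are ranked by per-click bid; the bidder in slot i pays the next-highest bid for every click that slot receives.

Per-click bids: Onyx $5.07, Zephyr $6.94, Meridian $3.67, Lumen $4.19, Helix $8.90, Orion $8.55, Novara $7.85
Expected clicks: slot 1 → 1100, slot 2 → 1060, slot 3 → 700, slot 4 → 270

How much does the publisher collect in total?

Per-click bids in order: $8.90 (Helix) > $8.55 (Orion) > $7.85 (Novara) > $6.94 (Zephyr) > $5.07 (Onyx) > …
Slot 1: Helix pays $8.55 × 1100 = $9405.00
Slot 2: Orion pays $7.85 × 1060 = $8321.00
Slot 3: Novara pays $6.94 × 700 = $4858.00
Slot 4: Zephyr pays $5.07 × 270 = $1368.90
Total = $23952.90

Total revenue: $23952.90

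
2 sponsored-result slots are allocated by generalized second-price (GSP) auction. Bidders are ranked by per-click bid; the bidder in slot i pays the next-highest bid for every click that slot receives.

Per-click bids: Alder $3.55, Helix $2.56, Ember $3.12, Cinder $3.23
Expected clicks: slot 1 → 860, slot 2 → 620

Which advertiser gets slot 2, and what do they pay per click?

Cinder; $3.12 per click

Sorting advertisers: $3.55 (Alder) > $3.23 (Cinder) > $3.12 (Ember) > …
Slot 2 goes to the second-ranked bidder, Cinder, who pays the next bid down: $3.12/click.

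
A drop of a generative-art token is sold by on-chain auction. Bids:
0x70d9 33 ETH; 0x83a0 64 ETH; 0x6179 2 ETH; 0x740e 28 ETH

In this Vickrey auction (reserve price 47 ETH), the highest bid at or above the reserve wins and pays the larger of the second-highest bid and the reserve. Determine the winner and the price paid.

Bids in order: 64 (0x83a0) > 33 (0x70d9) > 28 (0x740e) > 2 (0x6179)
Highest eligible bid: 0x83a0 at 64 ETH.
max(second-highest 33 ETH, reserve 47 ETH) = 47 ETH.

0x83a0 pays 47 ETH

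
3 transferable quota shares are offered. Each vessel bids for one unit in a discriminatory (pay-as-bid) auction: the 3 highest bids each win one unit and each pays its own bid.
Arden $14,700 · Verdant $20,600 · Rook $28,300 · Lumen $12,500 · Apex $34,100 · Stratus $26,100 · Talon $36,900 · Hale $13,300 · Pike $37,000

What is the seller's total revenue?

Total revenue: $108,000

Sorting: 37,000 (Pike), 36,900 (Talon), 34,100 (Apex), 28,300 (Rook), 26,100 (Stratus), …
Winners (3 units): Pike, Talon, Apex.
Total revenue = 37,000 + 36,900 + 34,100 = $108,000.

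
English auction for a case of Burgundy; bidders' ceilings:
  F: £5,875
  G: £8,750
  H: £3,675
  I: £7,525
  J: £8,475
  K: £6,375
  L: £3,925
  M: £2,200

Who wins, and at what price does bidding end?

G wins at £8,475

Sorting limits: 8,750 (G) > 8,475 (J) > 7,525 (I) > 6,375 (K) > 5,875 (F) > 3,925 (L) > …
Bidding ends when J exits at £8,475; G takes it.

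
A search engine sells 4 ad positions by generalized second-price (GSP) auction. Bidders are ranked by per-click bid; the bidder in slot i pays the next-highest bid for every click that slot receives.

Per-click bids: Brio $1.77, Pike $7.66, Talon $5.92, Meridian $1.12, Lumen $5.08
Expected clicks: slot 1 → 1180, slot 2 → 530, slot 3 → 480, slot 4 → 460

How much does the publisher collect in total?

Per-click bids in order: $7.66 (Pike) > $5.92 (Talon) > $5.08 (Lumen) > $1.77 (Brio) > $1.12 (Meridian)
Slot 1: Pike pays $5.92 × 1180 = $6985.60
Slot 2: Talon pays $5.08 × 530 = $2692.40
Slot 3: Lumen pays $1.77 × 480 = $849.60
Slot 4: Brio pays $1.12 × 460 = $515.20
Total = $11042.80

Total revenue: $11042.80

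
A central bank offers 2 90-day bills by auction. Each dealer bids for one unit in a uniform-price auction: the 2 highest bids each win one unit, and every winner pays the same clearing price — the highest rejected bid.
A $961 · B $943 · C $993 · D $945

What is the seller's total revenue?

Total revenue: $1,890

Ordering the bids: 993 (C), 961 (A), 945 (D), 943 (B)
Top 2: C, A.
Highest unsuccessful bid: $945 → clearing price.
Total revenue = 2 × $945 = $1,890.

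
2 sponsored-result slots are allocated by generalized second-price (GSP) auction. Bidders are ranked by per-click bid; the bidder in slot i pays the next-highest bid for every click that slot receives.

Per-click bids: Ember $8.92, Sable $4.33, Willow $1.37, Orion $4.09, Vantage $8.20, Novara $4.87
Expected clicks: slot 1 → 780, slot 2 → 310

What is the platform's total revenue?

Total revenue: $7905.70

Sorting advertisers: $8.92 (Ember) > $8.20 (Vantage) > $4.87 (Novara) > …
Slot 1: Ember pays $8.20 × 780 = $6396.00
Slot 2: Vantage pays $4.87 × 310 = $1509.70
Total = $7905.70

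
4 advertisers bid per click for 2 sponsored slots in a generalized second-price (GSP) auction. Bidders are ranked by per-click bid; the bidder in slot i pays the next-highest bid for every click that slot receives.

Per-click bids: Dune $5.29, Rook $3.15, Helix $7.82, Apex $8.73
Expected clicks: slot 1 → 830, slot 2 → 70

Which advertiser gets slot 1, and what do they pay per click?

Apex; $7.82 per click

Sorting advertisers: $8.73 (Apex) > $7.82 (Helix) > $5.29 (Dune) > …
Slot 1 goes to the first-ranked bidder, Apex, who pays the next bid down: $7.82/click.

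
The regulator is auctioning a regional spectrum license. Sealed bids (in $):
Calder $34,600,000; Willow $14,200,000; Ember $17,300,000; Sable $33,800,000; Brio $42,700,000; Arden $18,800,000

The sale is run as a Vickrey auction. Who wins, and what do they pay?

Brio pays $34,600,000

Vickrey auction: the highest bidder wins and pays the second-highest bid.
Sorting bids: 42,700,000 (Brio) > 34,600,000 (Calder) > 33,800,000 (Sable) > 18,800,000 (Arden) > 17,300,000 (Ember) > 14,200,000 (Willow)
Brio is highest; pays the second-highest bid, $34,600,000.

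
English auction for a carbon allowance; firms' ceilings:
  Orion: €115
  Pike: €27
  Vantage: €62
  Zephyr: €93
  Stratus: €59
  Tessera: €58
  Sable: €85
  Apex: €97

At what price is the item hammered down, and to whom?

Limits in order: 115 (Orion) > 97 (Apex) > 93 (Zephyr) > 85 (Sable) > 62 (Vantage) > 59 (Stratus) > …
Once the price passes €97, only Orion is left; the hammer falls at Apex's limit of €97.

Orion wins at €97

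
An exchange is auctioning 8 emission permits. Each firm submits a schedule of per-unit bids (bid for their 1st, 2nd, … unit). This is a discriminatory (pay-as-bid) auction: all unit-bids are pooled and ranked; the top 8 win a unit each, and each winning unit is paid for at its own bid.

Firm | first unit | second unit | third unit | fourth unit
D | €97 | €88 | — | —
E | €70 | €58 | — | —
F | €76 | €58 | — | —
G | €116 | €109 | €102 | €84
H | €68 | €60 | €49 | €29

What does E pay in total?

Merging the schedules and taking the best 8: 116 (G-1), 109 (G-2), 102 (G-3), 97 (D-1), 88 (D-2), 84 (G-4), 76 (F-1), 70 (E-1)
Next rejected bid: €68 (not a price — pay-as-bid).
E's winning unit-bids: 70 = €70.

E pays €70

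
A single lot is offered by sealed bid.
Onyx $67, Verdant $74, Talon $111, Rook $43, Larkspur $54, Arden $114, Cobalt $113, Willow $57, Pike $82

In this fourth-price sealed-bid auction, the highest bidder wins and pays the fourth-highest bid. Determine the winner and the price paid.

Arden pays $82

Bids ranked: 114 (Arden) > 113 (Cobalt) > 111 (Talon) > 82 (Pike) > 74 (Verdant) > 67 (Onyx) > …
Arden is highest; pays the fourth-highest bid, $82.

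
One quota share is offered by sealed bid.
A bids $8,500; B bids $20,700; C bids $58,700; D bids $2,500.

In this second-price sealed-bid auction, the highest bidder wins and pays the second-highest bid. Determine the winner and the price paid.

C pays $20,700

Rule: the highest bidder wins and pays the second-highest bid.
Bids in order: 58,700 (C) > 20,700 (B) > 8,500 (A) > 2,500 (D)
C wins with the highest bid; price is set by the runner-up at $20,700.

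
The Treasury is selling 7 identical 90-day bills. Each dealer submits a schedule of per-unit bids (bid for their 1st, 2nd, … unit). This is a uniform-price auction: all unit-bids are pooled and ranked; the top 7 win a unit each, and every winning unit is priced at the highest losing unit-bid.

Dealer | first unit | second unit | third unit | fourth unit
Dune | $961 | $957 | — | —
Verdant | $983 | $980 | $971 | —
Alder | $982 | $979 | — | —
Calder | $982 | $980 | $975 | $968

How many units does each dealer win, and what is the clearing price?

Alder 2, Calder 3, Verdant 2; clearing price $971

Merging the schedules and taking the best 7: 983 (Verdant-1), 982 (Alder-1), 982 (Calder-1), 980 (Verdant-2), 980 (Calder-2), 979 (Alder-2), 975 (Calder-3)
The (k+1)-th unit-bid is $971.
Allocation: Alder 2, Calder 3, Verdant 2.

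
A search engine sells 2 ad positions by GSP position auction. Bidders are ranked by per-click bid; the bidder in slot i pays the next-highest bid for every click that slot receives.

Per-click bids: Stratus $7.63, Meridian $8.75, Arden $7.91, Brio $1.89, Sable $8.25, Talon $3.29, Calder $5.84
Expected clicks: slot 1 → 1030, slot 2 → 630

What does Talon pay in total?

Ranked by bid: $8.75 (Meridian) > $8.25 (Sable) > $7.91 (Arden) > …
Talon ranks below slot 2 → no slot, pays nothing.

Talon pays $0.00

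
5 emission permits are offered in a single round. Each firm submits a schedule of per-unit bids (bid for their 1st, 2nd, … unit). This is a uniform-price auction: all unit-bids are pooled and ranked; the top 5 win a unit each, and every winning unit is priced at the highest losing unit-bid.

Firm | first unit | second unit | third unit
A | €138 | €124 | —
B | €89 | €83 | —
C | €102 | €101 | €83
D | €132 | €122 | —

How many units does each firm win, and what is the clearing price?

A 2, C 1, D 2; clearing price €101

Pooled unit-bids ranked (top 5): 138 (A-1), 132 (D-1), 124 (A-2), 122 (D-2), 102 (C-1)
First bid not allocated: €101.
Allocation: A 2, C 1, D 2.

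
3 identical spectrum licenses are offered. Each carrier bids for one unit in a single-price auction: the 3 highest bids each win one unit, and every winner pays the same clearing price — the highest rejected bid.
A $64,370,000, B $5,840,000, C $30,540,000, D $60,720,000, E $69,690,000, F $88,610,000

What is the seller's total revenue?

Total revenue: $182,160,000

Ordering the bids: 88,610,000 (F), 69,690,000 (E), 64,370,000 (A), 60,720,000 (D), 30,540,000 (C), …
The 3 highest are F, E, A.
Clearing price = highest rejected bid = $60,720,000.
Total revenue = 3 × $60,720,000 = $182,160,000.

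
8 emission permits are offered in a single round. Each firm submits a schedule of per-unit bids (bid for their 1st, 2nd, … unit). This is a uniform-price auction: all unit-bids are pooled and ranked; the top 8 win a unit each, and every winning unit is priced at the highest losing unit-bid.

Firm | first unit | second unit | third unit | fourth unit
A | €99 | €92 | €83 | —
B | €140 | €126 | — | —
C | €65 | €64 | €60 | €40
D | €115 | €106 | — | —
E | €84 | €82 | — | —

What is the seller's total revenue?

Total revenue: €656

All unit-bids, highest first — top 8: 140 (B-1), 126 (B-2), 115 (D-1), 106 (D-2), 99 (A-1), 92 (A-2), 84 (E-1), 83 (A-3)
The (k+1)-th unit-bid is €82.
Allocation: A 3, B 2, D 2, E 1. Every unit priced at €82.
Revenue = 8 × 82 = €656.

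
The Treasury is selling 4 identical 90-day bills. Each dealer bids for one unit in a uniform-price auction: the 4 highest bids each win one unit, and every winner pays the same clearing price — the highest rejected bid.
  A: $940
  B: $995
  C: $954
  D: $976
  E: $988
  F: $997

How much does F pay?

Sorting: 997 (F), 995 (B), 988 (E), 976 (D), 954 (C), 940 (A)
The 4 highest are F, B, E, D.
Highest unsuccessful bid: $954 → clearing price.
F wins → pays $954.

F pays $954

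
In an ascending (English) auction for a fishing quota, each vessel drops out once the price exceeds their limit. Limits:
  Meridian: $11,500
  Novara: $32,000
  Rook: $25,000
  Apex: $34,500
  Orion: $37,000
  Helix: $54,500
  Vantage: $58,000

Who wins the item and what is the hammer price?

Rule: the price rises until one bidder remains; the winner pays the price at which the last rival dropped out.
Limits ranked: 58,000 (Vantage) > 54,500 (Helix) > 37,000 (Orion) > 34,500 (Apex) > 32,000 (Novara) > 25,000 (Rook) > …
Once the price passes $54,500, only Vantage is left; the hammer falls at Helix's limit of $54,500.

Vantage wins at $54,500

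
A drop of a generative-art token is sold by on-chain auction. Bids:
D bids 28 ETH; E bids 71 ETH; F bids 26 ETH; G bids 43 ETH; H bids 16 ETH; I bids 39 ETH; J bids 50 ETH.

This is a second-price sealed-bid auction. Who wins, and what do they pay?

E pays 50 ETH

Bids in order: 71 (E) > 50 (J) > 43 (G) > 39 (I) > 28 (D) > 26 (F) > …
E is highest; pays the second-highest bid, 50 ETH.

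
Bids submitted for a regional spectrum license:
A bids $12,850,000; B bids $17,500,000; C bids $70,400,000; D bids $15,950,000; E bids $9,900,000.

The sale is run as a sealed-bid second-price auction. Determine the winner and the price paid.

Sealed-bid second-price auction: the highest bidder wins and pays the second-highest bid.
Sorting bids: 70,400,000 (C) > 17,500,000 (B) > 15,950,000 (D) > 12,850,000 (A) > 9,900,000 (E)
C wins with the highest bid; price is set by the runner-up at $17,500,000.

C pays $17,500,000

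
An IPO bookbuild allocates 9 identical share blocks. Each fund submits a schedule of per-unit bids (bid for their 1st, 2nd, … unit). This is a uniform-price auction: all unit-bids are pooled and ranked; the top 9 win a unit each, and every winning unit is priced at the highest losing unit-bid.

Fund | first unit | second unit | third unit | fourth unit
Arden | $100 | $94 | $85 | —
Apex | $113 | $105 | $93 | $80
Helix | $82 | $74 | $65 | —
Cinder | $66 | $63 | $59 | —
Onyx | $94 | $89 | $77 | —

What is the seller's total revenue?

Total revenue: $720

All unit-bids, highest first — top 9: 113 (Apex-1), 105 (Apex-2), 100 (Arden-1), 94 (Arden-2), 94 (Onyx-1), 93 (Apex-3), 89 (Onyx-2), 85 (Arden-3), 82 (Helix-1)
First bid not allocated: $80.
Allocation: Apex 3, Arden 3, Helix 1, Onyx 2. Every unit priced at $80.
Revenue = 9 × 80 = $720.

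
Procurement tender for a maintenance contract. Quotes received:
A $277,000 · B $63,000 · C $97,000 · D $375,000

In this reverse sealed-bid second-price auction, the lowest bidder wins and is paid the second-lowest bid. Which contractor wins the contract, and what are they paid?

Reverse sealed-bid second-price auction: the lowest bidder wins and is paid the second-lowest bid.
Bids ranked: 63,000 (B) < 97,000 (C) < 277,000 (A) < 375,000 (D)
B is lowest; is paid the second-lowest bid, $97,000.

B is paid $97,000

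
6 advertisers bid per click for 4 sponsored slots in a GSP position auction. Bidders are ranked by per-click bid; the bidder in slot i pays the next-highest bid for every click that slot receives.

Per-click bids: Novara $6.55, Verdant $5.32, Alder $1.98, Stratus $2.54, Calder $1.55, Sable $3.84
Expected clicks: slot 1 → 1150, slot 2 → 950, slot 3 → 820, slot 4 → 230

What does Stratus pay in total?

Stratus pays $455.40

Sorting advertisers: $6.55 (Novara) > $5.32 (Verdant) > $3.84 (Sable) > $2.54 (Stratus) > $1.98 (Alder) > …
Stratus holds slot 4 → pays next bid $1.98 × 230 clicks = $455.40.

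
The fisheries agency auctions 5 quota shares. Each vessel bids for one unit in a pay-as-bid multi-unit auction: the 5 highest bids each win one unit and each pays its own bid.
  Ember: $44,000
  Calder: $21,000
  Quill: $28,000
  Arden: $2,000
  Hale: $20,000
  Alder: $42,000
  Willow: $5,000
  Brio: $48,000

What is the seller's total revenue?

Total revenue: $183,000

Ordering the bids: 48,000 (Brio), 44,000 (Ember), 42,000 (Alder), 28,000 (Quill), 21,000 (Calder), 20,000 (Hale), 5,000 (Willow), …
Winners (5 units): Brio, Ember, Alder, Quill, Calder.
Total revenue = 48,000 + 44,000 + 42,000 + 28,000 + 21,000 = $183,000.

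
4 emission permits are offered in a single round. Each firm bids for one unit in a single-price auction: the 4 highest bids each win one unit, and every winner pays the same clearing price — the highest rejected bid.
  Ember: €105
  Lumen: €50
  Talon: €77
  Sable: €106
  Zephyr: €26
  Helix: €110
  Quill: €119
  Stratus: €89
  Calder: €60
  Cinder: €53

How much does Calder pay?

Bids ranked high→low: 119 (Quill), 110 (Helix), 106 (Sable), 105 (Ember), 89 (Stratus), 77 (Talon), …
The 4 highest are Quill, Helix, Sable, Ember.
Highest unsuccessful bid: €89 → clearing price.
Calder does not win → pays €0.

Calder pays €0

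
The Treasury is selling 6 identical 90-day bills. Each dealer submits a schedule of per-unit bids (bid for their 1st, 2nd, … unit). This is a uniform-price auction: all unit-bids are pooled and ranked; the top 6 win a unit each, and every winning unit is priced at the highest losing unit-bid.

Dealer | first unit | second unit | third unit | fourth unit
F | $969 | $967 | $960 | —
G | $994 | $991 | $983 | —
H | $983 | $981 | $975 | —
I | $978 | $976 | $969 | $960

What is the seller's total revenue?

Merging the schedules and taking the best 6: 994 (G-1), 991 (G-2), 983 (G-3), 983 (H-1), 981 (H-2), 978 (I-1)
The (k+1)-th unit-bid is $976.
Allocation: G 3, H 2, I 1. Every unit priced at $976.
Revenue = 6 × 976 = $5,856.

Total revenue: $5,856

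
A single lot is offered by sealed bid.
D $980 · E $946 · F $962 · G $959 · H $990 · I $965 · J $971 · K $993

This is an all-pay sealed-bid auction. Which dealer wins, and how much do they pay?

K pays $993

Bids in order: 993 (K) > 990 (H) > 980 (D) > 971 (J) > 965 (I) > 962 (F) > …
K is highest and takes the item; every bidder forfeits their bid.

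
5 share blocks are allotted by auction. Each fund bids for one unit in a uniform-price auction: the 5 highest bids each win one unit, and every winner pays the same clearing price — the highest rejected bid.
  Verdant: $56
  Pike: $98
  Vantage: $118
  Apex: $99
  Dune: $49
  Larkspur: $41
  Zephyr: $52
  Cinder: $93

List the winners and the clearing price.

Sorting: 118 (Vantage), 99 (Apex), 98 (Pike), 93 (Cinder), 56 (Verdant), 52 (Zephyr), 49 (Dune), …
The 5 highest are Vantage, Apex, Pike, Cinder, Verdant.
Highest unsuccessful bid: $52 → clearing price.

Vantage, Apex, Pike, Cinder, Verdant; each pays $52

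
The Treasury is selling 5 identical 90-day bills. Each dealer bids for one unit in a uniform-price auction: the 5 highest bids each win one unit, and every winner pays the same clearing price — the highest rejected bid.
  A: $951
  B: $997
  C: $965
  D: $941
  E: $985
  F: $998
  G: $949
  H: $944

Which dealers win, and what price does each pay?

F, B, E, C, A; each pays $949

Ordering the bids: 998 (F), 997 (B), 985 (E), 965 (C), 951 (A), 949 (G), 944 (H), …
The 5 highest are F, B, E, C, A.
Clearing price = highest rejected bid = $949.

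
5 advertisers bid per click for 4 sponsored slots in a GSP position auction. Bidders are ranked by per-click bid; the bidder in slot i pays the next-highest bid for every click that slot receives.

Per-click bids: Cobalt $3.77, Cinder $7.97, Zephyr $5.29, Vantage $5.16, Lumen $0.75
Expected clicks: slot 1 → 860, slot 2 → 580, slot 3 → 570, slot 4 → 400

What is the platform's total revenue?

Total revenue: $9991.10

Sorting advertisers: $7.97 (Cinder) > $5.29 (Zephyr) > $5.16 (Vantage) > $3.77 (Cobalt) > $0.75 (Lumen)
Slot 1: Cinder pays $5.29 × 860 = $4549.40
Slot 2: Zephyr pays $5.16 × 580 = $2992.80
Slot 3: Vantage pays $3.77 × 570 = $2148.90
Slot 4: Cobalt pays $0.75 × 400 = $300.00
Total = $9991.10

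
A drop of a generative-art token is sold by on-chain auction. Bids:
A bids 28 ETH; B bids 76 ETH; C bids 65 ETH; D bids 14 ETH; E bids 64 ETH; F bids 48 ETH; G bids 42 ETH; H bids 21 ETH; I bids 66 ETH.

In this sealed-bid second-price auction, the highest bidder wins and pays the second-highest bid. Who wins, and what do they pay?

Sealed-bid second-price auction: the highest bidder wins and pays the second-highest bid.
Sorting bids: 76 (B) > 66 (I) > 65 (C) > 64 (E) > 48 (F) > 42 (G) > …
B is highest; pays the second-highest bid, 66 ETH.

B pays 66 ETH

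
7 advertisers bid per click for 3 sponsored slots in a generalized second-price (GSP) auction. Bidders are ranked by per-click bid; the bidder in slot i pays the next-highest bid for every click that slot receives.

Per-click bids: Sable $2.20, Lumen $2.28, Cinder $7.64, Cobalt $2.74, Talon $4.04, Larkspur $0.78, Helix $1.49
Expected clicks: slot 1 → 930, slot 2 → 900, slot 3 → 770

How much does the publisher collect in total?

Sorting advertisers: $7.64 (Cinder) > $4.04 (Talon) > $2.74 (Cobalt) > $2.28 (Lumen) > …
Slot 1: Cinder pays $4.04 × 930 = $3757.20
Slot 2: Talon pays $2.74 × 900 = $2466.00
Slot 3: Cobalt pays $2.28 × 770 = $1755.60
Total = $7978.80

Total revenue: $7978.80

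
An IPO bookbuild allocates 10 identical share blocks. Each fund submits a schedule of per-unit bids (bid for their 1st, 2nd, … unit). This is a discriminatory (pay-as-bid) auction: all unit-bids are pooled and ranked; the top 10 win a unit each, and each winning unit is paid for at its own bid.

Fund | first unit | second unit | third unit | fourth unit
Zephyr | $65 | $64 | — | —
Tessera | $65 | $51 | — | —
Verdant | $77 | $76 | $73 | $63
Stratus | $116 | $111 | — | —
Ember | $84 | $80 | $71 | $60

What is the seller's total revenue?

Total revenue: $818

All unit-bids, highest first — top 10: 116 (Stratus-1), 111 (Stratus-2), 84 (Ember-1), 80 (Ember-2), 77 (Verdant-1), 76 (Verdant-2), 73 (Verdant-3), 71 (Ember-3), 65 (Zephyr-1), 65 (Tessera-1)
Next rejected bid: $64 (not a price — pay-as-bid).
Each winning unit pays its own bid.
Revenue = 116 + 111 + 84 + 80 + 77 + 76 + 73 + 71 + 65 + 65 = $818.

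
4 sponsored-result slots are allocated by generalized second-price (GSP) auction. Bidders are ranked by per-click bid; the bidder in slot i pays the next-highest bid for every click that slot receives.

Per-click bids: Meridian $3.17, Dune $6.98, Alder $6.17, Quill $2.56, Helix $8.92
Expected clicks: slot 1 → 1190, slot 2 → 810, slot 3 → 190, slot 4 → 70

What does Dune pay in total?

Dune pays $4997.70

Per-click bids in order: $8.92 (Helix) > $6.98 (Dune) > $6.17 (Alder) > $3.17 (Meridian) > $2.56 (Quill)
Dune holds slot 2 → pays next bid $6.17 × 810 clicks = $4997.70.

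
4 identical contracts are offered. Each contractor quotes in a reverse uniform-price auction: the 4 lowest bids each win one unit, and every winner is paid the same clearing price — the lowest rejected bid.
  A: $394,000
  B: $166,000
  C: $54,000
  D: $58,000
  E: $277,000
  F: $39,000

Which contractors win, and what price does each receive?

Bids ranked low→high: 39,000 (F), 54,000 (C), 58,000 (D), 166,000 (B), 277,000 (E), 394,000 (A)
Winners (4 units): F, C, D, B.
Lowest unsuccessful bid: $277,000 → clearing price.

F, C, D, B; each is paid $277,000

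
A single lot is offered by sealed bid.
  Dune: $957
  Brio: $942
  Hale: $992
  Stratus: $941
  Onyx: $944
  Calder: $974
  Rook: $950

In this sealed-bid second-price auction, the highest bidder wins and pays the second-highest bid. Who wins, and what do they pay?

Bids ranked: 992 (Hale) > 974 (Calder) > 957 (Dune) > 950 (Rook) > 944 (Onyx) > 942 (Brio) > …
Hale wins with the highest bid; price is set by the runner-up at $974.

Hale pays $974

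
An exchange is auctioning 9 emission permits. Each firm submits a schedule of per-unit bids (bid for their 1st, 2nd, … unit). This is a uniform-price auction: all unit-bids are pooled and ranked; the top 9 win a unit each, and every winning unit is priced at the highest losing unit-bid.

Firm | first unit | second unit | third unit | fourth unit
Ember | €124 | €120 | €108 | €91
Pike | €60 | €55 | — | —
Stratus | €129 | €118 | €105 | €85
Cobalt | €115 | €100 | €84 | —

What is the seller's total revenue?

Total revenue: €765

All unit-bids, highest first — top 9: 129 (Stratus-1), 124 (Ember-1), 120 (Ember-2), 118 (Stratus-2), 115 (Cobalt-1), 108 (Ember-3), 105 (Stratus-3), 100 (Cobalt-2), 91 (Ember-4)
First bid not allocated: €85.
Allocation: Cobalt 2, Ember 4, Stratus 3. Every unit priced at €85.
Revenue = 9 × 85 = €765.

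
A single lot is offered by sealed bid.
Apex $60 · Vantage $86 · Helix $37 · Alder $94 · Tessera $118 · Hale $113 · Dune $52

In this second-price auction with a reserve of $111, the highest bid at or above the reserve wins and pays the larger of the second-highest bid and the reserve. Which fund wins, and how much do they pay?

Tessera pays $113

Bids in order: 118 (Tessera) > 113 (Hale) > 94 (Alder) > 86 (Vantage) > 60 (Apex) > 52 (Dune) > …
Highest eligible bid: Tessera at $118.
max(second-highest $113, reserve $111) = $113; the reserve does not bind.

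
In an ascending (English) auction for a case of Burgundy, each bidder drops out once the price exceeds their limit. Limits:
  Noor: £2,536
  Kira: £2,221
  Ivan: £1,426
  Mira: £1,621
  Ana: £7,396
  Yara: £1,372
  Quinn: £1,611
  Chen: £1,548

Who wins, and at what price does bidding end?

Rule: the price rises until one bidder remains; the winner pays the price at which the last rival dropped out.
Limits in order: 7,396 (Ana) > 2,536 (Noor) > 2,221 (Kira) > 1,621 (Mira) > 1,611 (Quinn) > 1,548 (Chen) > …
Once the price passes £2,536, only Ana is left; the hammer falls at Noor's limit of £2,536.

Ana wins at £2,536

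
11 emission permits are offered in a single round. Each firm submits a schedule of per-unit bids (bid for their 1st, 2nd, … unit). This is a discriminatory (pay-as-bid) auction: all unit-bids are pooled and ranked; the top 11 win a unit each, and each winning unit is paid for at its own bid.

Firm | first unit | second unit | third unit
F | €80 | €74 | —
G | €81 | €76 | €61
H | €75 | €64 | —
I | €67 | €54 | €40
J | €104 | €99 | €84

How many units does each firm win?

F 2, G 3, H 2, I 1, J 3

Pooled unit-bids ranked (top 11): 104 (J-1), 99 (J-2), 84 (J-3), 81 (G-1), 80 (F-1), 76 (G-2), 75 (H-1), 74 (F-2), 67 (I-1), 64 (H-2), 61 (G-3)
Next rejected bid: €54 (not a price — pay-as-bid).
Allocation: F 2, G 3, H 2, I 1, J 3.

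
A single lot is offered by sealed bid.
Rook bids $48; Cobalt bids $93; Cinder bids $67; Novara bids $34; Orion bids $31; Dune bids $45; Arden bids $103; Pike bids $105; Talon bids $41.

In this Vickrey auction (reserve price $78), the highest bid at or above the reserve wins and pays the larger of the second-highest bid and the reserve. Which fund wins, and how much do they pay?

Rule: the highest bid at or above the reserve wins and pays the larger of the second-highest bid and the reserve.
Bids in order: 105 (Pike) > 103 (Arden) > 93 (Cobalt) > 67 (Cinder) > 48 (Rook) > 45 (Dune) > …
Highest eligible bid: Pike at $105.
max(second-highest $103, reserve $78) = $103; the reserve does not bind.

Pike pays $103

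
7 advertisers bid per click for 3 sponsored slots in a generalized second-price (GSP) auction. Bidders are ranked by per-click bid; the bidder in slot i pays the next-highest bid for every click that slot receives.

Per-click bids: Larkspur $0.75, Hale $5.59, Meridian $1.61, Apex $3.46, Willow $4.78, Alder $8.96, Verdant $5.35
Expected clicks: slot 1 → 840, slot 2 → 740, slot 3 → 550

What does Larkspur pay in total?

Larkspur pays $0.00

Sorting advertisers: $8.96 (Alder) > $5.59 (Hale) > $5.35 (Verdant) > $4.78 (Willow) > …
Larkspur ranks below slot 3 → no slot, pays nothing.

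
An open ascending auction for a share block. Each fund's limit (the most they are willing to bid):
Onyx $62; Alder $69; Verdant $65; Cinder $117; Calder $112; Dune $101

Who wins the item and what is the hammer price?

Ascending (English) auction: the price rises until one bidder remains; the winner pays the price at which the last rival dropped out.
Limits ranked: 117 (Cinder) > 112 (Calder) > 101 (Dune) > 69 (Alder) > 65 (Verdant) > 62 (Onyx)
Bidding ends when Calder exits at $112; Cinder takes it.

Cinder wins at $112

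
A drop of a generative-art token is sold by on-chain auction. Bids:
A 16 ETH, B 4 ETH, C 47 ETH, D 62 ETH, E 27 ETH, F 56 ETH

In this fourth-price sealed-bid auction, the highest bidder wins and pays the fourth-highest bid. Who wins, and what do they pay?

D pays 27 ETH

Sorting bids: 62 (D) > 56 (F) > 47 (C) > 27 (E) > 16 (A) > 4 (B)
D wins; payment is bid #4 in the ranking = 27 ETH.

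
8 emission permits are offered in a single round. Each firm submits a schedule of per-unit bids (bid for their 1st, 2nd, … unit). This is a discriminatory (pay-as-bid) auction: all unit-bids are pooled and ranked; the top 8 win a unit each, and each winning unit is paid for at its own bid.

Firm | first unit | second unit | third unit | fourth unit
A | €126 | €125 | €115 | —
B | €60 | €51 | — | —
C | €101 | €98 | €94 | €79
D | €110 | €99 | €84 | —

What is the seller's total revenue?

Pooled unit-bids ranked (top 8): 126 (A-1), 125 (A-2), 115 (A-3), 110 (D-1), 101 (C-1), 99 (D-2), 98 (C-2), 94 (C-3)
Next rejected bid: €84 (not a price — pay-as-bid).
Each winning unit pays its own bid.
Revenue = 126 + 125 + 115 + 110 + 101 + 99 + 98 + 94 = €868.

Total revenue: €868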